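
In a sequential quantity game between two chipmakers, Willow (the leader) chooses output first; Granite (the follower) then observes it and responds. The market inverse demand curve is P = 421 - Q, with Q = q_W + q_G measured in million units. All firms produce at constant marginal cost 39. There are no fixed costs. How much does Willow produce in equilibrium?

191

The follower Granite best-responds to any q_W: π_G = (421 - Q)q_G - 39q_G.
Setting the follower's marginal profit to zero, 382 - q_W - 2q_G = 0, i.e. q_G = (382 - q_W)/2.
Willow substitutes q_G(q_W) into its own profit: π_W = q_W(421 - q_W - (382 - q_W)/2) - 39q_W = (230 - (1/2)q_W)q_W - 39q_W.
The leader's first-order condition 191 - q_W = 0 yields q_W = 191.
Then q_G = (382 - 191)/2 = 191/2.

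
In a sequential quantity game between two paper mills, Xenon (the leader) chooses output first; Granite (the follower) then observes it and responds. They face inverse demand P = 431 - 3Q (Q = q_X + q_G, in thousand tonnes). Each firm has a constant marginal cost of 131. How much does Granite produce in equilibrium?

Solve by backward induction. Given q_X, the follower Granite maximises π_G = (431 - 3q_X - 3q_G)q_G - 131q_G.
Setting the follower's marginal profit to zero, 300 - 3q_X - 6q_G = 0, i.e. q_G = (300 - 3q_X)/6.
The leader anticipates this reaction. Substituting into P = 431 - 3Q gives P = 281 - (3/2)q_X, so π_X = (281 - (3/2)q_X)q_X - 131q_X.
Leader FOC: 150 - 3q_X = 0, so q_X = 50.
Then q_G = (300 - 3·50)/6 = 25.

25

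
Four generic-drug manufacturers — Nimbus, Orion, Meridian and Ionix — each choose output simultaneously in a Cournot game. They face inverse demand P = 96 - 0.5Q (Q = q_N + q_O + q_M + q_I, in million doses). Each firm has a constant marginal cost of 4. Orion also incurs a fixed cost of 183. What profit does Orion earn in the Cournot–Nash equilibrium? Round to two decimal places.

Each firm earns π_i = (96 - 0.5Q)q_i - 4q_i.
Setting ∂π_i/∂q_i = 0 with rivals' quantities fixed: 92 - q_i - (1/2)·Σ_{j≠i} q_j = 0.
With identical firms every q_j equals q_i, so Σ_{j≠i} q_j = 3q_i and 92 = (5/2)q_i, giving q_i = 184/5.
Price P = 96 - (1/2)·(736/5) = 112/5.
Orion's profit: (112/5 - 4)·(184/5) - 183 = 494.1200.

494.12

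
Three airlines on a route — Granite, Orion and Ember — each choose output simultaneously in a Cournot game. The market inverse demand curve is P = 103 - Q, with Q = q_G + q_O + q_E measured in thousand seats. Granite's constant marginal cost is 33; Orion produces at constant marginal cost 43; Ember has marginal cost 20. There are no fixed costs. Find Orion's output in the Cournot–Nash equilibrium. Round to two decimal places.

Granite's profit: π_G = (103 - Q)q_G - (33q_G). Setting ∂π_G/∂q_G = 0: 70 - 2q_G - (q_O + q_E) = 0.
Orion's first-order condition: 60 - 2q_O - (q_G + q_E) = 0.
Ember's profit: π_E = (103 - Q)q_E - (20q_E). Setting ∂π_E/∂q_E = 0: 83 - 2q_E - (q_G + q_O) = 0.
Adding the 3 conditions: 213 − 2Q − 2Q = 0, i.e. Q = 213/4.
Back-substituting: q_G = (70 − 213/4) = 67/4, q_O = (60 − 213/4) = 27/4, q_E = (83 − 213/4) = 119/4.

6.75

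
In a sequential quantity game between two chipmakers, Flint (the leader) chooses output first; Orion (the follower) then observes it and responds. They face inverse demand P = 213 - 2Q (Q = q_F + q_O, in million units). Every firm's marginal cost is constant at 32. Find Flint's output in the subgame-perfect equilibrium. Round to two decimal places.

The follower Orion best-responds to any q_F: π_O = (213 - 2Q)q_O - 32q_O.
Follower FOC: 181 - 2q_F - 4q_O = 0, so q_O(q_F) = (181 - 2q_F)/4.
The leader anticipates this reaction. Substituting into P = 213 - 2Q gives P = 245/2 - q_F, so π_F = (245/2 - q_F)q_F - 32q_F.
The leader's first-order condition 181/2 - 2q_F = 0 yields q_F = 181/4.
Then q_O = (181 - 2·(181/4))/4 = 181/8.

45.25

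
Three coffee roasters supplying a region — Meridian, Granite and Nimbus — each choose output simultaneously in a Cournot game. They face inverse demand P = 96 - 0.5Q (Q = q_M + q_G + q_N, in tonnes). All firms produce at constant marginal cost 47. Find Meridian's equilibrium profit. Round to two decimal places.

300.13

A representative firm's profit is π_i = q_i(96 - 0.5Q) - 47q_i.
Setting ∂π_i/∂q_i = 0 with rivals' quantities fixed: 49 - q_i - (1/2)·Σ_{j≠i} q_j = 0.
With identical firms every q_j equals q_i, so Σ_{j≠i} q_j = 2q_i and 49 = 2q_i, giving q_i = 49/2.
Price P = 96 - (1/2)·(147/2) = 237/4.
Meridian's profit: (237/4 - 47)·(49/2) = 300.1250.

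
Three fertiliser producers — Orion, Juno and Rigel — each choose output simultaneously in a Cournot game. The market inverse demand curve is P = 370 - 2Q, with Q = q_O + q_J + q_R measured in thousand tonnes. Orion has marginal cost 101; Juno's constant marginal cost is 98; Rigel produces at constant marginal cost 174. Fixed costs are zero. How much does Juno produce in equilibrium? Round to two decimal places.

Orion's profit: π_O = (370 - 2Q)q_O - (101q_O). Setting ∂π_O/∂q_O = 0: 269 - 4q_O - 2(q_J + q_R) = 0.
Juno's first-order condition: 272 - 4q_J - 2(q_O + q_R) = 0.
Rigel's profit: π_R = (370 - 2Q)q_R - (174q_R). Setting ∂π_R/∂q_R = 0: 196 - 4q_R - 2(q_O + q_J) = 0.
Adding the 3 conditions: 737 − 4Q − 4Q = 0, i.e. Q = 737/8.
Back-substituting: q_O = (269 − 737/4)/2 = 339/8, q_J = (272 − 737/4)/2 = 351/8, q_R = (196 − 737/4)/2 = 47/8.

43.88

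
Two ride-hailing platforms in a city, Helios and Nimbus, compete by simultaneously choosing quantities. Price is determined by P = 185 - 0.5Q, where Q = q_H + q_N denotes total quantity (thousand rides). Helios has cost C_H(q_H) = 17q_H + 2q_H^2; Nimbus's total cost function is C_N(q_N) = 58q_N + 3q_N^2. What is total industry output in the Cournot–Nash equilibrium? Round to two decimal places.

47.87

Helios's profit: π_H = (185 - 0.5Q)q_H - (17q_H + 2q_H²). Setting ∂π_H/∂q_H = 0: 168 - 5q_H - (1/2)(q_N) = 0.
Nimbus's first-order condition: 127 - 7q_N - (1/2)(q_H) = 0.
So q_H = (168 - (1/2)q_N)/5 and q_N = (127 - (1/2)q_H)/7.
Substituting one into the other gives q_H = 32.0144 and q_N = 15.8561.
Total output Q = 32.0144 + 15.8561 = 47.8705.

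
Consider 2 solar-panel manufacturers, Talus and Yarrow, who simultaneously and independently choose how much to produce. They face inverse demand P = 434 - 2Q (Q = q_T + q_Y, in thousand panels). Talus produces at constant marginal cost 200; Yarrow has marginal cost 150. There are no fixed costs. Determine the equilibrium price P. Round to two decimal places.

Talus's profit: π_T = (434 - 2Q)q_T - (200q_T). Setting ∂π_T/∂q_T = 0: 234 - 4q_T - 2(q_Y) = 0.
Yarrow's first-order condition: 284 - 4q_Y - 2(q_T) = 0.
Best responses: q_T = (234 - 2q_Y)/4, q_Y = (284 - 2q_T)/4.
Solving the pair: q_T = 92/3, q_Y = 167/3.
Total output Q = 259/3, so price P = 434 - 2·(259/3) = 784/3.

261.33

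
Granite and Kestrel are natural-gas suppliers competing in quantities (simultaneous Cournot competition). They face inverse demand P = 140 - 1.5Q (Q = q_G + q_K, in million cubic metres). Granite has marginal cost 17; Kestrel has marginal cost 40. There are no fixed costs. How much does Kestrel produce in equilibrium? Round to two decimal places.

17.11

Granite's profit: π_G = (140 - 1.5Q)q_G - (17q_G). Setting ∂π_G/∂q_G = 0: 123 - 3q_G - (3/2)(q_K) = 0.
Kestrel's first-order condition: 100 - 3q_K - (3/2)(q_G) = 0.
So q_G = (123 - (3/2)q_K)/3 and q_K = (100 - (3/2)q_G)/3.
Solving the pair: q_G = 292/9, q_K = 154/9.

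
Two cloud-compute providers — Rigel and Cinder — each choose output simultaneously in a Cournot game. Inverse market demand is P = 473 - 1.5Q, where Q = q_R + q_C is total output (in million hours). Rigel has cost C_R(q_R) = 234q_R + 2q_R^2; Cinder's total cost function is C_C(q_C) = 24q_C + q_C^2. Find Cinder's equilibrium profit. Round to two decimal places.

Rigel's profit: π_R = (473 - 1.5Q)q_R - (234q_R + 2q_R²). Setting ∂π_R/∂q_R = 0: 239 - 7q_R - (3/2)(q_C) = 0.
Cinder's profit: π_C = (473 - 1.5Q)q_C - (24q_C + q_C²). Setting ∂π_C/∂q_C = 0: 449 - 5q_C - (3/2)(q_R) = 0.
Best responses: q_R = (239 - (3/2)q_C)/7, q_C = (449 - (3/2)q_R)/5.
Substituting one into the other gives q_R = 15.9237 and q_C = 85.0229.
Price P = 473 - (3/2)·100.9466 = 321.5802.
Cinder's profit: 321.5802·85.0229 - 24·85.0229 - 85.0229² = 18072.2341.

18072.23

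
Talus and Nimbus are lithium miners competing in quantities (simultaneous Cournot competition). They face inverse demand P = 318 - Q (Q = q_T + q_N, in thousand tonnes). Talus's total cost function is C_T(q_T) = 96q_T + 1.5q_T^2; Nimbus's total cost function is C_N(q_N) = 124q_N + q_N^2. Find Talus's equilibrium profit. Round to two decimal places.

Talus's profit: π_T = (318 - Q)q_T - (96q_T + (3/2)q_T²). Setting ∂π_T/∂q_T = 0: 222 - 5q_T - (q_N) = 0.
Nimbus's profit: π_N = (318 - Q)q_N - (124q_N + q_N²). Setting ∂π_N/∂q_N = 0: 194 - 4q_N - (q_T) = 0.
Best responses: q_T = (222 - q_N)/5, q_N = (194 - q_T)/4.
Substituting one into the other gives q_T = 694/19 and q_N = 748/19.
Price P = 318 - 1442/19 = 242.1053.
Talus's profit: 242.1053·(694/19) - 96·(694/19) - (3/2)(694/19)² = 3335.4294.

3335.43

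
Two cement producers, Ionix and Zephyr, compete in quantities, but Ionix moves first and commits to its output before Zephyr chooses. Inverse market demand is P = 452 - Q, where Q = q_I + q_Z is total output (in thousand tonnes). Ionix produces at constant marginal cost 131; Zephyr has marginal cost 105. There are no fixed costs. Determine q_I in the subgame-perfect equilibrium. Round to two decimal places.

147.50

The follower Zephyr best-responds to any q_I: π_Z = (452 - Q)q_Z - 105q_Z.
∂π_Z/∂q_Z = 347 - q_I - 2q_Z = 0 gives the reaction function q_Z = (347 - q_I)/2.
Ionix substitutes q_Z(q_I) into its own profit: π_I = q_I(452 - q_I - (347 - q_I)/2) - 131q_I = (557/2 - (1/2)q_I)q_I - 131q_I.
Maximising: ∂π_I/∂q_I = 295/2 - q_I = 0, giving q_I = 295/2.
Then q_Z = (347 - 295/2)/2 = 399/4.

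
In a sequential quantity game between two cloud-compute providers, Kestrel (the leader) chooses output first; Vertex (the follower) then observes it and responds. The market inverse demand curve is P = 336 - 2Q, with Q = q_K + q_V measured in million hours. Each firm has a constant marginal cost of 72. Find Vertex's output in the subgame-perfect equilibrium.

The follower Vertex best-responds to any q_K: π_V = (336 - 2Q)q_V - 72q_V.
∂π_V/∂q_V = 264 - 2q_K - 4q_V = 0 gives the reaction function q_V = (264 - 2q_K)/4.
The leader anticipates this reaction. Substituting into P = 336 - 2Q gives P = 204 - q_K, so π_K = (204 - q_K)q_K - 72q_K.
Maximising: ∂π_K/∂q_K = 132 - 2q_K = 0, giving q_K = 66.
Then q_V = (264 - 2·66)/4 = 33.

33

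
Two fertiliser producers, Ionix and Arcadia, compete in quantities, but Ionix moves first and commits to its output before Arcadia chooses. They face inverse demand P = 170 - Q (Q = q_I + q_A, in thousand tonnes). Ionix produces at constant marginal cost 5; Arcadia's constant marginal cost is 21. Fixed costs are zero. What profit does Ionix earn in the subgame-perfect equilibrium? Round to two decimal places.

4095.13

The follower Arcadia best-responds to any q_I: π_A = (170 - Q)q_A - 21q_A.
∂π_A/∂q_A = 149 - q_I - 2q_A = 0 gives the reaction function q_A = (149 - q_I)/2.
The leader anticipates this reaction. Substituting into P = 170 - Q gives P = 191/2 - (1/2)q_I, so π_I = (191/2 - (1/2)q_I)q_I - 5q_I.
Leader FOC: 181/2 - q_I = 0, so q_I = 181/2.
Then q_A = (149 - 181/2)/2 = 117/4.
Price P = 170 - 479/4 = 201/4.
Ionix's profit: (201/4 - 5)·(181/2) = 4095.1250.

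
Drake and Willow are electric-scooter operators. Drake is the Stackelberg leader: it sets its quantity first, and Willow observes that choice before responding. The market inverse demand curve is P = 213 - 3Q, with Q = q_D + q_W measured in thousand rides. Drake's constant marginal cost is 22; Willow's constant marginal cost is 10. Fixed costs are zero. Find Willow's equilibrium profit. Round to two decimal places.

1073.52

The follower Willow best-responds to any q_D: π_W = (213 - 3Q)q_W - 10q_W.
Setting the follower's marginal profit to zero, 203 - 3q_D - 6q_W = 0, i.e. q_W = (203 - 3q_D)/6.
The leader anticipates this reaction. Substituting into P = 213 - 3Q gives P = 223/2 - (3/2)q_D, so π_D = (223/2 - (3/2)q_D)q_D - 22q_D.
Leader FOC: 179/2 - 3q_D = 0, so q_D = 179/6.
Then q_W = (203 - 3·(179/6))/6 = 227/12.
Price P = 213 - 3·(195/4) = 267/4.
Willow's profit: (267/4 - 10)·(227/12) = 1073.5208.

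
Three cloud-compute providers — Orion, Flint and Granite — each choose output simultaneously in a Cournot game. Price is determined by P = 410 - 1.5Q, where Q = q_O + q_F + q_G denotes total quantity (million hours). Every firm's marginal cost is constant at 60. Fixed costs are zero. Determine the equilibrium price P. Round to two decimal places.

Each firm earns π_i = (410 - 1.5Q)q_i - 60q_i.
First-order condition (treating rivals' output as given): 350 - 3q_i - (3/2)·Σ_{j≠i} q_j = 0.
By symmetry each firm produces the same amount; substituting Σ_{j≠i} q_j = 2q_i yields q_i = 350/6 = 175/3.
Total output Q = 175, so price P = 410 - (3/2)·175 = 295/2.

147.50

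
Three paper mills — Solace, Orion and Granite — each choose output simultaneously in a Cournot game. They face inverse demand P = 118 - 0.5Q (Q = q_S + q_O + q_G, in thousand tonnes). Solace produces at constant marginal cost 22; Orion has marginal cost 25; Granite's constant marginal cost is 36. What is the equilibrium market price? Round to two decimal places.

Solace's profit: π_S = (118 - 0.5Q)q_S - (22q_S). Setting ∂π_S/∂q_S = 0: 96 - q_S - (1/2)(q_O + q_G) = 0.
Orion's first-order condition: 93 - q_O - (1/2)(q_S + q_G) = 0.
Granite's first-order condition: 82 - q_G - (1/2)(q_S + q_O) = 0.
Adding the 3 first-order conditions: 271 − 2Q = 0, so Q = 271/2.
Back-substituting: q_S = (96 − 271/4)/(1/2) = 113/2, q_O = (93 − 271/4)/(1/2) = 101/2, q_G = (82 − 271/4)/(1/2) = 57/2.
Total output Q = 271/2, so price P = 118 - (1/2)·(271/2) = 201/4.

50.25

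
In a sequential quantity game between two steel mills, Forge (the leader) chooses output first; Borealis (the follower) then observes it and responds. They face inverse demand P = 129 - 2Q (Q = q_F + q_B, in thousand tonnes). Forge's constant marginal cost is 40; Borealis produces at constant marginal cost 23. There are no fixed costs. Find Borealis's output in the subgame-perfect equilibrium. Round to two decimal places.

17.50

The follower Borealis best-responds to any q_F: π_B = (129 - 2Q)q_B - 23q_B.
Setting the follower's marginal profit to zero, 106 - 2q_F - 4q_B = 0, i.e. q_B = (106 - 2q_F)/4.
The leader anticipates this reaction. Substituting into P = 129 - 2Q gives P = 76 - q_F, so π_F = (76 - q_F)q_F - 40q_F.
Leader FOC: 36 - 2q_F = 0, so q_F = 18.
Then q_B = (106 - 2·18)/4 = 35/2.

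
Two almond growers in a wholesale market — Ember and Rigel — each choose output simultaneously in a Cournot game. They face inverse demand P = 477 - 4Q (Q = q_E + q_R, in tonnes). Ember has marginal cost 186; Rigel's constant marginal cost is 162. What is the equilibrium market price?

275

Ember's profit: π_E = (477 - 4Q)q_E - (186q_E). Setting ∂π_E/∂q_E = 0: 291 - 8q_E - 4(q_R) = 0.
Rigel's first-order condition: 315 - 8q_R - 4(q_E) = 0.
Best responses: q_E = (291 - 4q_R)/8, q_R = (315 - 4q_E)/8.
Solving the pair: q_E = 89/4, q_R = 113/4.
Total output Q = 101/2, so price P = 477 - 4·(101/2) = 275.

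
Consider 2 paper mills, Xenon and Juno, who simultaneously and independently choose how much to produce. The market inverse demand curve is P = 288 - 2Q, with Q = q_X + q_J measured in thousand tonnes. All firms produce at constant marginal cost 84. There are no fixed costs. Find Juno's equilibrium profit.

2312

A representative firm's profit is π_i = q_i(288 - 2Q) - 84q_i.
Setting ∂π_i/∂q_i = 0 with rivals' quantities fixed: 204 - 4q_i - 2q_j = 0.
With identical firms every q_j equals q_i, so q_j = q_i and 204 = 6q_i, giving q_i = 34.
Price P = 288 - 2·68 = 152.
Juno's profit: (152 - 84)·34 = 2312.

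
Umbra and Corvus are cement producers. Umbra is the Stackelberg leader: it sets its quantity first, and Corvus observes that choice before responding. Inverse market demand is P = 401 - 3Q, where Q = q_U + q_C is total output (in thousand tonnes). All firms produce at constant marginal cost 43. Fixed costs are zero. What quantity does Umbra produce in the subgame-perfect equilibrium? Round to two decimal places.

59.67

Solve by backward induction. Given q_U, the follower Corvus maximises π_C = (401 - 3q_U - 3q_C)q_C - 43q_C.
Setting the follower's marginal profit to zero, 358 - 3q_U - 6q_C = 0, i.e. q_C = (358 - 3q_U)/6.
The leader anticipates this reaction. Substituting into P = 401 - 3Q gives P = 222 - (3/2)q_U, so π_U = (222 - (3/2)q_U)q_U - 43q_U.
Maximising: ∂π_U/∂q_U = 179 - 3q_U = 0, giving q_U = 179/3.
Then q_C = (358 - 3·(179/3))/6 = 179/6.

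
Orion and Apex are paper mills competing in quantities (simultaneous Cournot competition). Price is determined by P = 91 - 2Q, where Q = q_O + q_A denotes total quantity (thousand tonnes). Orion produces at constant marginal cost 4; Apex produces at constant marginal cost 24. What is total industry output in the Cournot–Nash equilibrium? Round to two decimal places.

25.67

Orion's profit: π_O = (91 - 2Q)q_O - (4q_O). Setting ∂π_O/∂q_O = 0: 87 - 4q_O - 2(q_A) = 0.
Apex's first-order condition: 67 - 4q_A - 2(q_O) = 0.
Rearranging gives the reaction functions q_O = (87 - 2q_A)/4 and q_A = (67 - 2q_O)/4.
Solving the pair: q_O = 107/6, q_A = 47/6.
Total output Q = 107/6 + 47/6 = 77/3.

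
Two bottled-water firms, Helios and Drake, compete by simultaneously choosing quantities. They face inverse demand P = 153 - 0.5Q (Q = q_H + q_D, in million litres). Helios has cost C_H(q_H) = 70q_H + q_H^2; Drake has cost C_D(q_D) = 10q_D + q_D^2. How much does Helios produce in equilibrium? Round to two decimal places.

Helios's profit: π_H = (153 - 0.5Q)q_H - (70q_H + q_H²). Setting ∂π_H/∂q_H = 0: 83 - 3q_H - (1/2)(q_D) = 0.
Drake's profit: π_D = (153 - 0.5Q)q_D - (10q_D + q_D²). Setting ∂π_D/∂q_D = 0: 143 - 3q_D - (1/2)(q_H) = 0.
Best responses: q_H = (83 - (1/2)q_D)/3, q_D = (143 - (1/2)q_H)/3.
Substituting one into the other gives q_H = 142/7 and q_D = 310/7.

20.29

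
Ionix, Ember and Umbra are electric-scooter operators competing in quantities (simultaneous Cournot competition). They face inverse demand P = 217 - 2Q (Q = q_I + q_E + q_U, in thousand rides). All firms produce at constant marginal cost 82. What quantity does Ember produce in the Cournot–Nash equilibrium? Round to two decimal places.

16.88

Each firm earns π_i = (217 - 2Q)q_i - 82q_i.
Setting ∂π_i/∂q_i = 0 with rivals' quantities fixed: 135 - 4q_i - 2·Σ_{j≠i} q_j = 0.
With identical firms every q_j equals q_i, so Σ_{j≠i} q_j = 2q_i and 135 = 8q_i, giving q_i = 135/8.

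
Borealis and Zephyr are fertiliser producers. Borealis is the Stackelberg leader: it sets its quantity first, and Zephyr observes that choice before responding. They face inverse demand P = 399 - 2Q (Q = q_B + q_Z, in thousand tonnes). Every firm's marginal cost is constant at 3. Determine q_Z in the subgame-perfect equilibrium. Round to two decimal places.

The follower Zephyr best-responds to any q_B: π_Z = (399 - 2Q)q_Z - 3q_Z.
∂π_Z/∂q_Z = 396 - 2q_B - 4q_Z = 0 gives the reaction function q_Z = (396 - 2q_B)/4.
Borealis substitutes q_Z(q_B) into its own profit: π_B = q_B(399 - 2q_B - (396 - 2q_B)/2) - 3q_B = (201 - q_B)q_B - 3q_B.
Leader FOC: 198 - 2q_B = 0, so q_B = 99.
Then q_Z = (396 - 2·99)/4 = 99/2.

49.50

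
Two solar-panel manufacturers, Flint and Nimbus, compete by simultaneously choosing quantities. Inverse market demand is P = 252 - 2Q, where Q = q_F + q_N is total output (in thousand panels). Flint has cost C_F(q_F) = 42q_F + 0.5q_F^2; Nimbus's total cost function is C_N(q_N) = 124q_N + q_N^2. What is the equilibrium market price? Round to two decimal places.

Flint's profit: π_F = (252 - 2Q)q_F - (42q_F + (1/2)q_F²). Setting ∂π_F/∂q_F = 0: 210 - 5q_F - 2(q_N) = 0.
Nimbus's profit: π_N = (252 - 2Q)q_N - (124q_N + q_N²). Setting ∂π_N/∂q_N = 0: 128 - 6q_N - 2(q_F) = 0.
Best responses: q_F = (210 - 2q_N)/5, q_N = (128 - 2q_F)/6.
Solving the pair: q_F = 502/13, q_N = 110/13.
Total output Q = 612/13, so price P = 252 - 2·(612/13) = 157.8462.

157.85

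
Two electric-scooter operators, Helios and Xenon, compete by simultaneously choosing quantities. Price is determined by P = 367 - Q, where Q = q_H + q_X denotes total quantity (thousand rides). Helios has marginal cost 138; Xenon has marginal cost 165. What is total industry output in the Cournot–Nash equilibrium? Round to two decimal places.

143.67

Helios's profit: π_H = (367 - Q)q_H - (138q_H). Setting ∂π_H/∂q_H = 0: 229 - 2q_H - (q_X) = 0.
Xenon's profit: π_X = (367 - Q)q_X - (165q_X). Setting ∂π_X/∂q_X = 0: 202 - 2q_X - (q_H) = 0.
So q_H = (229 - q_X)/2 and q_X = (202 - q_H)/2.
Substituting one into the other gives q_H = 256/3 and q_X = 175/3.
Total output Q = 256/3 + 175/3 = 431/3.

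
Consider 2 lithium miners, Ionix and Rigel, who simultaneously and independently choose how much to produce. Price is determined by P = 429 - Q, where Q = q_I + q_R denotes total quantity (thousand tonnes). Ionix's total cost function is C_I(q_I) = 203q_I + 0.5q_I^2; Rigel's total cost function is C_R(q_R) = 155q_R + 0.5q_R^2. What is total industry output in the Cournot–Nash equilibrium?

125

Ionix's profit: π_I = (429 - Q)q_I - (203q_I + (1/2)q_I²). Setting ∂π_I/∂q_I = 0: 226 - 3q_I - (q_R) = 0.
Rigel's profit: π_R = (429 - Q)q_R - (155q_R + (1/2)q_R²). Setting ∂π_R/∂q_R = 0: 274 - 3q_R - (q_I) = 0.
Rearranging gives the reaction functions q_I = (226 - q_R)/3 and q_R = (274 - q_I)/3.
Solving the pair: q_I = 101/2, q_R = 149/2.
Total output Q = 101/2 + 149/2 = 125.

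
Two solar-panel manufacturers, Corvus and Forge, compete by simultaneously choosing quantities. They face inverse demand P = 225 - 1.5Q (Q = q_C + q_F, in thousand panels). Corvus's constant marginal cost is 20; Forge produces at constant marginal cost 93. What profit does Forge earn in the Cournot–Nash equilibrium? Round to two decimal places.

Corvus's profit: π_C = (225 - 1.5Q)q_C - (20q_C). Setting ∂π_C/∂q_C = 0: 205 - 3q_C - (3/2)(q_F) = 0.
Forge's first-order condition: 132 - 3q_F - (3/2)(q_C) = 0.
Best responses: q_C = (205 - (3/2)q_F)/3, q_F = (132 - (3/2)q_C)/3.
Solving the pair: q_C = 556/9, q_F = 118/9.
Price P = 225 - (3/2)·(674/9) = 338/3.
Forge's profit: (338/3 - 93)·(118/9) = 257.8519.

257.85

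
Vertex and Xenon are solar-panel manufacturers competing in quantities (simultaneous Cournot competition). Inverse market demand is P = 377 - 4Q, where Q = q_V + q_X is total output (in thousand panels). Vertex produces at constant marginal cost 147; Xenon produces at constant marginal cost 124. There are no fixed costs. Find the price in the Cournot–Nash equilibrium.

Vertex's profit: π_V = (377 - 4Q)q_V - (147q_V). Setting ∂π_V/∂q_V = 0: 230 - 8q_V - 4(q_X) = 0.
Xenon's profit: π_X = (377 - 4Q)q_X - (124q_X). Setting ∂π_X/∂q_X = 0: 253 - 8q_X - 4(q_V) = 0.
Rearranging gives the reaction functions q_V = (230 - 4q_X)/8 and q_X = (253 - 4q_V)/8.
Solving the pair: q_V = 69/4, q_X = 23.
Total output Q = 161/4, so price P = 377 - 4·(161/4) = 216.

216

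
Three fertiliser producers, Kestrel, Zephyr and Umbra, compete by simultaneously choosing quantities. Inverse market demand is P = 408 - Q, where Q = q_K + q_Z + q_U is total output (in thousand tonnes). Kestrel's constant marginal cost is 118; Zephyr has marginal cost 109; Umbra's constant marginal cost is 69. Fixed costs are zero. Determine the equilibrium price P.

176

Kestrel's profit: π_K = (408 - Q)q_K - (118q_K). Setting ∂π_K/∂q_K = 0: 290 - 2q_K - (q_Z + q_U) = 0.
Zephyr's first-order condition: 299 - 2q_Z - (q_K + q_U) = 0.
Umbra's first-order condition: 339 - 2q_U - (q_K + q_Z) = 0.
Adding the 3 first-order conditions: 928 − 4Q = 0, so Q = 232.
Back-substituting: q_K = (290 − 232) = 58, q_Z = (299 − 232) = 67, q_U = (339 − 232) = 107.
Total output Q = 232, so price P = 408 - 232 = 176.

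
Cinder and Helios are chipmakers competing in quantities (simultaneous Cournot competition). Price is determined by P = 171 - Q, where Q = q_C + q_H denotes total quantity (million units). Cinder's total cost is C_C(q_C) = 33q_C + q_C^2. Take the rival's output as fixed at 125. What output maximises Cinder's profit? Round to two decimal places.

3.25

With the rival's output fixed at 125, Cinder's profit is π_C = (171 - 125 - q_C)q_C - (33q_C + q_C²) = (46 - q_C)q_C - (33q_C + q_C²).
∂π_C/∂q_C = 13 - 4q_C = 0, so q_C = 13/4.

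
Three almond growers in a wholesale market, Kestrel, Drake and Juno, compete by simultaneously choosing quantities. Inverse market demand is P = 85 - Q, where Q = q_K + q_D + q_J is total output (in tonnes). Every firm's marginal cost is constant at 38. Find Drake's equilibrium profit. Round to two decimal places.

A representative firm's profit is π_i = q_i(85 - Q) - 38q_i.
Setting ∂π_i/∂q_i = 0 with rivals' quantities fixed: 47 - 2q_i - Σ_{j≠i} q_j = 0.
With identical firms every q_j equals q_i, so Σ_{j≠i} q_j = 2q_i and 47 = 4q_i, giving q_i = 47/4.
Price P = 85 - 141/4 = 199/4.
Drake's profit: (199/4 - 38)·(47/4) = 138.0625.

138.06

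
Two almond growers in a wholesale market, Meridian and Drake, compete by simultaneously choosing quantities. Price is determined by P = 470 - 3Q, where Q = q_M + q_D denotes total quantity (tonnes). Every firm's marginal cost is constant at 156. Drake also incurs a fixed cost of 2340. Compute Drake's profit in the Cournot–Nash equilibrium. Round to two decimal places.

1311.70

A representative firm's profit is π_i = q_i(470 - 3Q) - 156q_i.
First-order condition (treating rivals' output as given): 314 - 6q_i - 3q_j = 0.
By symmetry each firm produces the same amount; substituting q_j = q_i yields q_i = 314/9.
Price P = 470 - 3·(628/9) = 782/3.
Drake's profit: (782/3 - 156)·(314/9) - 2340 = 1311.7037.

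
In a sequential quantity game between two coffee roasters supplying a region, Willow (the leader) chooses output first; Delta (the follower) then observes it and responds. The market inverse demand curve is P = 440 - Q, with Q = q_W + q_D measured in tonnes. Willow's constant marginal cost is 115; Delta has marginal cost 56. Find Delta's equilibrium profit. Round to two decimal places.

The follower Delta best-responds to any q_W: π_D = (440 - Q)q_D - 56q_D.
∂π_D/∂q_D = 384 - q_W - 2q_D = 0 gives the reaction function q_D = (384 - q_W)/2.
Willow substitutes q_D(q_W) into its own profit: π_W = q_W(440 - q_W - (384 - q_W)/2) - 115q_W = (248 - (1/2)q_W)q_W - 115q_W.
Maximising: ∂π_W/∂q_W = 133 - q_W = 0, giving q_W = 133.
Then q_D = (384 - 133)/2 = 251/2.
Price P = 440 - 517/2 = 363/2.
Delta's profit: (363/2 - 56)·(251/2) = 15750.2500.

15750.25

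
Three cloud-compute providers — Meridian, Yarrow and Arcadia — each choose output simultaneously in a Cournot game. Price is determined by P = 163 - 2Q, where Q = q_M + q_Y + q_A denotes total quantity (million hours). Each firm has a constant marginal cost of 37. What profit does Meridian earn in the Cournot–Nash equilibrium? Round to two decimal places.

496.13

A representative firm's profit is π_i = q_i(163 - 2Q) - 37q_i.
Setting ∂π_i/∂q_i = 0 with rivals' quantities fixed: 126 - 4q_i - 2·Σ_{j≠i} q_j = 0.
By symmetry each firm produces the same amount; substituting Σ_{j≠i} q_j = 2q_i yields q_i = 126/8 = 63/4.
Price P = 163 - 2·(189/4) = 137/2.
Meridian's profit: (137/2 - 37)·(63/4) = 496.1250.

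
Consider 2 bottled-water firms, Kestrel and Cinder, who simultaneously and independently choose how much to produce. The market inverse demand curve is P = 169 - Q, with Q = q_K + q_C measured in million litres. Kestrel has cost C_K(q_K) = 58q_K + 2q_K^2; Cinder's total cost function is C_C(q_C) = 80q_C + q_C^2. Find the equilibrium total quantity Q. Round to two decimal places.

33.83

Kestrel's profit: π_K = (169 - Q)q_K - (58q_K + 2q_K²). Setting ∂π_K/∂q_K = 0: 111 - 6q_K - (q_C) = 0.
Cinder's profit: π_C = (169 - Q)q_C - (80q_C + q_C²). Setting ∂π_C/∂q_C = 0: 89 - 4q_C - (q_K) = 0.
Best responses: q_K = (111 - q_C)/6, q_C = (89 - q_K)/4.
Solving the pair: q_K = 355/23, q_C = 423/23.
Total output Q = 355/23 + 423/23 = 778/23.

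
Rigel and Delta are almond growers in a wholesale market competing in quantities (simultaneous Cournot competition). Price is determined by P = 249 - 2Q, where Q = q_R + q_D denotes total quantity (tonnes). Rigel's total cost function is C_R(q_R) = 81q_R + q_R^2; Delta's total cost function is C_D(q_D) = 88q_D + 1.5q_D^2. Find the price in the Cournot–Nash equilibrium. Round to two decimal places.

170.89

Rigel's profit: π_R = (249 - 2Q)q_R - (81q_R + q_R²). Setting ∂π_R/∂q_R = 0: 168 - 6q_R - 2(q_D) = 0.
Delta's profit: π_D = (249 - 2Q)q_D - (88q_D + (3/2)q_D²). Setting ∂π_D/∂q_D = 0: 161 - 7q_D - 2(q_R) = 0.
So q_R = (168 - 2q_D)/6 and q_D = (161 - 2q_R)/7.
Substituting one into the other gives q_R = 427/19 and q_D = 315/19.
Total output Q = 742/19, so price P = 249 - 2·(742/19) = 170.8947.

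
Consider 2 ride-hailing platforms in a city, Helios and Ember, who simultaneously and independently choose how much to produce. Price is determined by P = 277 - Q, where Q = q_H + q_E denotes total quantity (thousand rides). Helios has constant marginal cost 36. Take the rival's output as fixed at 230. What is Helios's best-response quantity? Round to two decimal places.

With the rival's output fixed at 230, Helios's profit is π_H = (277 - 230 - q_H)q_H - (36q_H) = (47 - q_H)q_H - (36q_H).
∂π_H/∂q_H = 11 - 2q_H = 0, so q_H = 11/2.

5.50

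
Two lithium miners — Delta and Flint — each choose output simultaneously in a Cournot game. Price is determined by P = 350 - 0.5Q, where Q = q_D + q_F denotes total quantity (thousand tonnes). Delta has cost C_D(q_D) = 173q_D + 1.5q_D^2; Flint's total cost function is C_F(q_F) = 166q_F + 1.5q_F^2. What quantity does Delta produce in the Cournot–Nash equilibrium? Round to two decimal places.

39.11

Delta's profit: π_D = (350 - 0.5Q)q_D - (173q_D + (3/2)q_D²). Setting ∂π_D/∂q_D = 0: 177 - 4q_D - (1/2)(q_F) = 0.
Flint's first-order condition: 184 - 4q_F - (1/2)(q_D) = 0.
Best responses: q_D = (177 - (1/2)q_F)/4, q_F = (184 - (1/2)q_D)/4.
Solving the pair: q_D = 352/9, q_F = 370/9.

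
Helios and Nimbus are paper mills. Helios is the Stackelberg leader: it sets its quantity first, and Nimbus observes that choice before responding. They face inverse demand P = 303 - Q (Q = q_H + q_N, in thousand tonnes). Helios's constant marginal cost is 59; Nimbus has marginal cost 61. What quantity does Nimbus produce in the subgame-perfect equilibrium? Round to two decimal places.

Solve by backward induction. Given q_H, the follower Nimbus maximises π_N = (303 - q_H - q_N)q_N - 61q_N.
Setting the follower's marginal profit to zero, 242 - q_H - 2q_N = 0, i.e. q_N = (242 - q_H)/2.
Helios substitutes q_N(q_H) into its own profit: π_H = q_H(303 - q_H - (242 - q_H)/2) - 59q_H = (182 - (1/2)q_H)q_H - 59q_H.
The leader's first-order condition 123 - q_H = 0 yields q_H = 123.
Then q_N = (242 - 123)/2 = 119/2.

59.50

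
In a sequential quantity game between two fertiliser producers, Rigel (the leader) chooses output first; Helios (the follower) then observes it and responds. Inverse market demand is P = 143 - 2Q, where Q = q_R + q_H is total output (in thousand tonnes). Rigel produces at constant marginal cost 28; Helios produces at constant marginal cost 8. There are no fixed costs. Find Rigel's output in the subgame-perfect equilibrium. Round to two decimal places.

The follower Helios best-responds to any q_R: π_H = (143 - 2Q)q_H - 8q_H.
∂π_H/∂q_H = 135 - 2q_R - 4q_H = 0 gives the reaction function q_H = (135 - 2q_R)/4.
Rigel substitutes q_H(q_R) into its own profit: π_R = q_R(143 - 2q_R - (135 - 2q_R)/2) - 28q_R = (151/2 - q_R)q_R - 28q_R.
Maximising: ∂π_R/∂q_R = 95/2 - 2q_R = 0, giving q_R = 95/4.
Then q_H = (135 - 2·(95/4))/4 = 175/8.

23.75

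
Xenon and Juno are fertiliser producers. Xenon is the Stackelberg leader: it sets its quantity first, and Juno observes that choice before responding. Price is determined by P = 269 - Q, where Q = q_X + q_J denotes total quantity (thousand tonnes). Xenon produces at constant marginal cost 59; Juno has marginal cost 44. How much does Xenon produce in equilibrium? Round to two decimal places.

Solve by backward induction. Given q_X, the follower Juno maximises π_J = (269 - q_X - q_J)q_J - 44q_J.
∂π_J/∂q_J = 225 - q_X - 2q_J = 0 gives the reaction function q_J = (225 - q_X)/2.
The leader anticipates this reaction. Substituting into P = 269 - Q gives P = 313/2 - (1/2)q_X, so π_X = (313/2 - (1/2)q_X)q_X - 59q_X.
Maximising: ∂π_X/∂q_X = 195/2 - q_X = 0, giving q_X = 195/2.
Then q_J = (225 - 195/2)/2 = 255/4.

97.50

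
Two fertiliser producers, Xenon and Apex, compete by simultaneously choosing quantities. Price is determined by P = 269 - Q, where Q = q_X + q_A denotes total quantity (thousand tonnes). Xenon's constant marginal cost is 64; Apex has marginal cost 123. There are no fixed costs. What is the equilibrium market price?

152

Xenon's profit: π_X = (269 - Q)q_X - (64q_X). Setting ∂π_X/∂q_X = 0: 205 - 2q_X - (q_A) = 0.
Apex's profit: π_A = (269 - Q)q_A - (123q_A). Setting ∂π_A/∂q_A = 0: 146 - 2q_A - (q_X) = 0.
So q_X = (205 - q_A)/2 and q_A = (146 - q_X)/2.
Solving the pair: q_X = 88, q_A = 29.
Total output Q = 117, so price P = 269 - 117 = 152.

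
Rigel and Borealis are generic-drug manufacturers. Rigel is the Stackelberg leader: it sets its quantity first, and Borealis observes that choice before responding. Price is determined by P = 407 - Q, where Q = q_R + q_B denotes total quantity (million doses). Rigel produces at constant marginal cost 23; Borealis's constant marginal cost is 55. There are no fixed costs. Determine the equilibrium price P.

The follower Borealis best-responds to any q_R: π_B = (407 - Q)q_B - 55q_B.
Setting the follower's marginal profit to zero, 352 - q_R - 2q_B = 0, i.e. q_B = (352 - q_R)/2.
The leader anticipates this reaction. Substituting into P = 407 - Q gives P = 231 - (1/2)q_R, so π_R = (231 - (1/2)q_R)q_R - 23q_R.
Leader FOC: 208 - q_R = 0, so q_R = 208.
Then q_B = (352 - 208)/2 = 72.
Total output Q = 280, so price P = 407 - 280 = 127.

127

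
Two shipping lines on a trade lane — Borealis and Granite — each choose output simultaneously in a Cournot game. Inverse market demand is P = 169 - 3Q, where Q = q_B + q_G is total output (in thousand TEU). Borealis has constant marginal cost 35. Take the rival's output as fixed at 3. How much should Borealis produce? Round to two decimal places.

With the rival's output fixed at 3, Borealis's profit is π_B = (169 - 3·3 - 3q_B)q_B - (35q_B) = (160 - 3q_B)q_B - (35q_B).
∂π_B/∂q_B = 125 - 6q_B = 0, so q_B = 125/6.

20.83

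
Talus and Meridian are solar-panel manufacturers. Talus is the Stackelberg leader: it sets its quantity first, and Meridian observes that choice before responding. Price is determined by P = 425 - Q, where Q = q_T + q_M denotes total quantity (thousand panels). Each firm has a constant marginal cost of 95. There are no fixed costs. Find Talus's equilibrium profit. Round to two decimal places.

13612.50

Solve by backward induction. Given q_T, the follower Meridian maximises π_M = (425 - q_T - q_M)q_M - 95q_M.
Follower FOC: 330 - q_T - 2q_M = 0, so q_M(q_T) = (330 - q_T)/2.
The leader anticipates this reaction. Substituting into P = 425 - Q gives P = 260 - (1/2)q_T, so π_T = (260 - (1/2)q_T)q_T - 95q_T.
Leader FOC: 165 - q_T = 0, so q_T = 165.
Then q_M = (330 - 165)/2 = 165/2.
Price P = 425 - 495/2 = 355/2.
Talus's profit: (355/2 - 95)·165 = 13612.5000.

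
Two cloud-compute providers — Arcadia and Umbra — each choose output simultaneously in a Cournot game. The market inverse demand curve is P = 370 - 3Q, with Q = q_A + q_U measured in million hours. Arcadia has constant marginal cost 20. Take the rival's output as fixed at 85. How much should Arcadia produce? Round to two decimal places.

15.83

With the rival's output fixed at 85, Arcadia's profit is π_A = (370 - 3·85 - 3q_A)q_A - (20q_A) = (115 - 3q_A)q_A - (20q_A).
∂π_A/∂q_A = 95 - 6q_A = 0, so q_A = 95/6.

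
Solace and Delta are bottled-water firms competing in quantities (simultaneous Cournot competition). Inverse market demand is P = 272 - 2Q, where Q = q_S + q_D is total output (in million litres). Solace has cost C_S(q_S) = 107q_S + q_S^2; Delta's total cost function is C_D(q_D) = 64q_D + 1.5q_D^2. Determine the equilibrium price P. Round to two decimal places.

Solace's profit: π_S = (272 - 2Q)q_S - (107q_S + q_S²). Setting ∂π_S/∂q_S = 0: 165 - 6q_S - 2(q_D) = 0.
Delta's first-order condition: 208 - 7q_D - 2(q_S) = 0.
Rearranging gives the reaction functions q_S = (165 - 2q_D)/6 and q_D = (208 - 2q_S)/7.
Substituting one into the other gives q_S = 739/38 and q_D = 459/19.
Total output Q = 1657/38, so price P = 272 - 2·(1657/38) = 184.7895.

184.79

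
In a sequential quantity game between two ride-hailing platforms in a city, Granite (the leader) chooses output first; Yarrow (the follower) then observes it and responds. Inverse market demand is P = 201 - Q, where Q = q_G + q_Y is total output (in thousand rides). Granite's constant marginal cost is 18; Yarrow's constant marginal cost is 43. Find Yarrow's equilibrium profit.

729

Solve by backward induction. Given q_G, the follower Yarrow maximises π_Y = (201 - q_G - q_Y)q_Y - 43q_Y.
Setting the follower's marginal profit to zero, 158 - q_G - 2q_Y = 0, i.e. q_Y = (158 - q_G)/2.
Granite substitutes q_Y(q_G) into its own profit: π_G = q_G(201 - q_G - (158 - q_G)/2) - 18q_G = (122 - (1/2)q_G)q_G - 18q_G.
Maximising: ∂π_G/∂q_G = 104 - q_G = 0, giving q_G = 104.
Then q_Y = (158 - 104)/2 = 27.
Price P = 201 - 131 = 70.
Yarrow's profit: (70 - 43)·27 = 729.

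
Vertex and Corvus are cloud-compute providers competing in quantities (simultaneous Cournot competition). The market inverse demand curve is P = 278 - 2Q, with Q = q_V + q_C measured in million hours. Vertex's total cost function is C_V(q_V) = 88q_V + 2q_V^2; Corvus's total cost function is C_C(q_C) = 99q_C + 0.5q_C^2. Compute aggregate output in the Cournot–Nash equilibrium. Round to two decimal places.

45.67

Vertex's profit: π_V = (278 - 2Q)q_V - (88q_V + 2q_V²). Setting ∂π_V/∂q_V = 0: 190 - 8q_V - 2(q_C) = 0.
Corvus's profit: π_C = (278 - 2Q)q_C - (99q_C + (1/2)q_C²). Setting ∂π_C/∂q_C = 0: 179 - 5q_C - 2(q_V) = 0.
So q_V = (190 - 2q_C)/8 and q_C = (179 - 2q_V)/5.
Solving the pair: q_V = 148/9, q_C = 263/9.
Total output Q = 148/9 + 263/9 = 137/3.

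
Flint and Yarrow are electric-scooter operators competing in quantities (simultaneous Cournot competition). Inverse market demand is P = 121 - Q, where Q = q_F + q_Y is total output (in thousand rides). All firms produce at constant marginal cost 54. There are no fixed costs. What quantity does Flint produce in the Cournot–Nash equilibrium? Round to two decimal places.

22.33

Each firm earns π_i = (121 - Q)q_i - 54q_i.
First-order condition (treating rivals' output as given): 67 - 2q_i - q_j = 0.
By symmetry each firm produces the same amount; substituting q_j = q_i yields q_i = 67/3.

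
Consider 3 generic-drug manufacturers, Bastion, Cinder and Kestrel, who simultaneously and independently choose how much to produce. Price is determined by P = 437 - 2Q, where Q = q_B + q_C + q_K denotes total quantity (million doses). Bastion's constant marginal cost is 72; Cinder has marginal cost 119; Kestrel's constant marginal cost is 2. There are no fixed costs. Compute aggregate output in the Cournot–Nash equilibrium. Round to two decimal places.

139.75

Bastion's profit: π_B = (437 - 2Q)q_B - (72q_B). Setting ∂π_B/∂q_B = 0: 365 - 4q_B - 2(q_C + q_K) = 0.
Cinder's first-order condition: 318 - 4q_C - 2(q_B + q_K) = 0.
Kestrel's profit: π_K = (437 - 2Q)q_K - (2q_K). Setting ∂π_K/∂q_K = 0: 435 - 4q_K - 2(q_B + q_C) = 0.
Adding the 3 first-order conditions: 1118 − 8Q = 0, so Q = 559/4.
Back-substituting: q_B = (365 − 559/2)/2 = 171/4, q_C = (318 − 559/2)/2 = 77/4, q_K = (435 − 559/2)/2 = 311/4.
Total output Q = 171/4 + 77/4 + 311/4 = 559/4.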